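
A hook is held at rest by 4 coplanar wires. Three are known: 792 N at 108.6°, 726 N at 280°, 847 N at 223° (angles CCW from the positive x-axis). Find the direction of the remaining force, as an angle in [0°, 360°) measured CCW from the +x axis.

θ ≈ 36°

Sum the known components: ΣF_x = -746 N, ΣF_y = -542 N.
For equilibrium the remaining force must supply (−ΣF_x, −ΣF_y) = (746, 542) N.
Magnitude = √((746)² + (542)²) = 922.1 N; direction = atan2(542, 746) = 36.0°.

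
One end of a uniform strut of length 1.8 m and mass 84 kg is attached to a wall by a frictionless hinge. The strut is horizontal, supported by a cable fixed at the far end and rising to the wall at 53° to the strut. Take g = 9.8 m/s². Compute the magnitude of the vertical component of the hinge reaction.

Take torques about the hinge: T sin 53° · 1.8 = 84×9.8×0.9 = 740.88 N·m.
So T = 740.88 / (0.7986 × 1.8) = 515.38 N.
ΣF_y = 0: H_y = (84×9.8) − T sin 53° = 823.2 − 411.6 = 411.6 N.

|H_y| ≈ 412 N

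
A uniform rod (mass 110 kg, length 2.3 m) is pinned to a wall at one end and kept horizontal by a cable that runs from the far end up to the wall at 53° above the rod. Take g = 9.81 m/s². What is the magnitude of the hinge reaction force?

Take torques about the hinge: T sin 53° · 2.3 = 110×9.81×1.15 = 1241 N·m.
So T = 1241 / (0.7986 × 2.3) = 675.59 N.
ΣF_x = 0: H_x = T cos 53° = 406.58 N.
ΣF_y = 0: H_y = (110×9.81) − T sin 53° = 1079.1 − 539.55 = 539.55 N.
|H| = √(H_x² + H_y²) = √((406.58)² + (539.55)²) = 675.59 N.

|H| ≈ 676 N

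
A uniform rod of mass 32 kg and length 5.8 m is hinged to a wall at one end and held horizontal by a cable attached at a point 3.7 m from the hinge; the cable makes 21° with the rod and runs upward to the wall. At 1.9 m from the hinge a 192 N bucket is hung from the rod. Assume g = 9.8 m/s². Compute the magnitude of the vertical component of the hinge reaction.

|H_y| ≈ 161 N

Take torques about the hinge: T sin 21° · 3.7 = 32×9.8×2.9 + 192×1.9 = 1274.2 N·m.
So T = 1274.2 / (0.3584 × 3.7) = 960.99 N.
ΣF_y = 0: H_y = (32×9.8 + 192) − T sin 21° = 505.6 − 344.39 = 161.21 N.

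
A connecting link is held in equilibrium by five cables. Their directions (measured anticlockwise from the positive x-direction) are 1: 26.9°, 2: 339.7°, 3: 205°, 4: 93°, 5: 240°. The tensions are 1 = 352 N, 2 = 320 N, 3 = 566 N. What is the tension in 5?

Resolve: ΣF_x = 352 cos 26.9° + 320 cos 339.7° + 566 cos 205° + T_4 cos 93° + T_5 cos 240° = 0.
        ΣF_y = 352 sin 26.9° + 320 sin 339.7° + 566 sin 205° + T_4 sin 93° + T_5 sin 240° = 0.
The known terms sum to (101.1, -191) N, so -0.0523 T_4 − 0.5000 T_5 = -101.1 and 0.9986 T_4 − 0.8660 T_5 = 191.
Solving simultaneously: T_4 = 336 N, T_5 = 167 N.

T_5 ≈ 167 N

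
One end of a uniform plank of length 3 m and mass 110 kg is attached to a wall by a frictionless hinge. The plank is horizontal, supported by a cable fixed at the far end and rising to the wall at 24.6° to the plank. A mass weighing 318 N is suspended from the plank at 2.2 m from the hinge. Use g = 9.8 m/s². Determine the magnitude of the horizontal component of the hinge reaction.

Take torques about the hinge: T sin 24.6° · 3 = 110×9.8×1.5 + 318×2.2 = 2316.6 N·m.
So T = 2316.6 / (0.4163 × 3) = 1855 N.
ΣF_x = 0: H_x = T cos 24.6° = 1686.6 N.

H_x ≈ 1690 N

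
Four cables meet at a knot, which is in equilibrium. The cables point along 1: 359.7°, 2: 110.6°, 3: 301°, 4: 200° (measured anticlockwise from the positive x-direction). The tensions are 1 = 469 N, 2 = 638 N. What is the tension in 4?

Resolve: ΣF_x = 469 cos 359.7° + 638 cos 110.6° + T_3 cos 301° + T_4 cos 200° = 0.
        ΣF_y = 469 sin 359.7° + 638 sin 110.6° + T_3 sin 301° + T_4 sin 200° = 0.
The known terms sum to (244.5, 594.8) N, so 0.5150 T_3 − 0.9397 T_4 = -244.5 and -0.8572 T_3 − 0.3420 T_4 = -594.8.
Solving simultaneously: T_3 = 484.1 N, T_4 = 525.6 N.

T_4 ≈ 526 N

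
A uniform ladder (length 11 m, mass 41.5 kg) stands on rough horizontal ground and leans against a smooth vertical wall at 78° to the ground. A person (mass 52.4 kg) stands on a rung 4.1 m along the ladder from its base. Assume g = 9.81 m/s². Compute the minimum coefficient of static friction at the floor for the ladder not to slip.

μ_min ≈ 0.0912

ΣF_y = 0: N_floor = 41.5×9.81 + 52.4×9.81 = 921.16 N.
Torques about the foot: N_wall · 11 sin 78° = 41.5×9.81×5.5 cos 78° + 52.4×9.81×4.1 cos 78° → N_wall = 83.993 N.
ΣF_x = 0: f_floor = N_wall = 83.993 N.
μ_min = f_floor / N_floor = 83.993 / 921.16 = 0.09118.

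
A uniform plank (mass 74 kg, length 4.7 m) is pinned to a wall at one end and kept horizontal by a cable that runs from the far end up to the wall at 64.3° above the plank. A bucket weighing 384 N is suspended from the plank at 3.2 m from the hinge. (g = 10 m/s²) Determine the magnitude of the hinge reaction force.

|H| ≈ 579 N

Take torques about the hinge: T sin 64.3° · 4.7 = 74×10×2.35 + 384×3.2 = 2967.8 N·m.
So T = 2967.8 / (0.9011 × 4.7) = 700.77 N.
ΣF_x = 0: H_x = T cos 64.3° = 303.89 N.
ΣF_y = 0: H_y = (74×10 + 384) − T sin 64.3° = 1124 − 631.45 = 492.55 N.
|H| = √(H_x² + H_y²) = √((303.89)² + (492.55)²) = 578.76 N.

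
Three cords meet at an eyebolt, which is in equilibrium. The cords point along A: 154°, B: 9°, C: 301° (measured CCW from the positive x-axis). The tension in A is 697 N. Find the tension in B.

Resolve: ΣF_x = 697 cos 154° + T_B cos 9° + T_C cos 301° = 0.
        ΣF_y = 697 sin 154° + T_B sin 9° + T_C sin 301° = 0.
The known terms sum to (-626.5, 305.5) N, so 0.9877 T_B + 0.5150 T_C = 626.5 and 0.1564 T_B − 0.8572 T_C = -305.5.
Solving simultaneously: T_B = 409.4 N, T_C = 431.2 N.

T_B ≈ 409 N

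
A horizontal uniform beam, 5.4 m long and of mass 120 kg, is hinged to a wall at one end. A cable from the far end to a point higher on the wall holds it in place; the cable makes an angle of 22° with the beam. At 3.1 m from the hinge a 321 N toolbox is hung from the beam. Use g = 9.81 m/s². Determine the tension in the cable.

Take torques about the hinge: T sin 22° · 5.4 = 120×9.81×2.7 + 321×3.1 = 4173.5 N·m.
So T = 4173.5 / (0.3746 × 5.4) = 2063.2 N.

T ≈ 2060 N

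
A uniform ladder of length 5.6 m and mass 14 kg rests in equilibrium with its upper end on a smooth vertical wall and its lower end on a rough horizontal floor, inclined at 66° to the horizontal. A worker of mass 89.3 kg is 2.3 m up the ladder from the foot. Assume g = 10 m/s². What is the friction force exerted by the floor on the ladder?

Torques about the foot: N_wall · 5.6 sin 66° = 14×10×2.8 cos 66° + 89.3×10×2.3 cos 66° → N_wall = 194.46 N.
ΣF_x = 0: f_floor = N_wall = 194.46 N.

f ≈ 194 N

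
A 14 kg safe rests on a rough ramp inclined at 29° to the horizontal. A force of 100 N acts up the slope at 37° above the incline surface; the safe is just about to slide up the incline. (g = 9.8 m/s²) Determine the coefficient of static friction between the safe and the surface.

μ ≈ 0.223

On the verge of sliding up the incline, friction is at its maximum μN and acts down the slope.
Perpendicular to incline: N = W cos 29° − P sin 37° = 120 − 60.18 = 59.82 N.
Along incline: P cos 37° − μN = W sin 29° → μ = −(W sin 29° − P cos 37°) / N = 0.2231.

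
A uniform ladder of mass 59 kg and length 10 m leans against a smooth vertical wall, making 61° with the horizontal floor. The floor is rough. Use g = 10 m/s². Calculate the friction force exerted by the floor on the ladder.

f ≈ 164 N

Torques about the foot: N_wall · 10 sin 61° = 59×10×5 cos 61° → N_wall = 163.52 N.
ΣF_x = 0: f_floor = N_wall = 163.52 N.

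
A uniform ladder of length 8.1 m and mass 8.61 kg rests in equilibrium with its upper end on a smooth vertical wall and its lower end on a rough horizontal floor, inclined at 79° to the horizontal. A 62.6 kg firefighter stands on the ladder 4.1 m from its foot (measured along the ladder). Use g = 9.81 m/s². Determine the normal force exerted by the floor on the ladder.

N_floor ≈ 699 N

ΣF_y = 0: N_floor = 8.61×9.81 + 62.6×9.81 = 698.57 N.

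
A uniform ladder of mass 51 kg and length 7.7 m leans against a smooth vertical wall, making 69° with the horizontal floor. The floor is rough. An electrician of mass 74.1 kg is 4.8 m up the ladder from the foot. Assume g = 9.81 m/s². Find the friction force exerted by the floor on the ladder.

f ≈ 270 N

Torques about the foot: N_wall · 7.7 sin 69° = 51×9.81×3.85 cos 69° + 74.1×9.81×4.8 cos 69° → N_wall = 269.97 N.
ΣF_x = 0: f_floor = N_wall = 269.97 N.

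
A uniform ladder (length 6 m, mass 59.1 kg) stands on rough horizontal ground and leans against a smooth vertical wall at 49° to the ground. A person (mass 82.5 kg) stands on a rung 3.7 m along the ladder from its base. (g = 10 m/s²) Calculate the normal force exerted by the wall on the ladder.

N_wall ≈ 699 N

Torques about the foot: N_wall · 6 sin 49° = 59.1×10×3 cos 49° + 82.5×10×3.7 cos 49° → N_wall = 699.12 N.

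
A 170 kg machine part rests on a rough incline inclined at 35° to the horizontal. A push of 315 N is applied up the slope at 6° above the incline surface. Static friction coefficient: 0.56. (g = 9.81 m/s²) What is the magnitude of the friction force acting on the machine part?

f ≈ 643 N

Axes along / perpendicular to the incline. W sin 35° = 956.6 N down-slope; W cos 35° = 1366 N into the surface.
Perpendicular: N = W cos 35° − P sin 6° = 1366 − 32.93 = 1333 N.
Along incline: P cos 6° + f = W sin 35° (friction acts up-slope) → f = 956.6 − 313.3 = 643.3 N.
|f| = 643.3 N ≤ μN = 746.6 N, so the machine part is indeed static.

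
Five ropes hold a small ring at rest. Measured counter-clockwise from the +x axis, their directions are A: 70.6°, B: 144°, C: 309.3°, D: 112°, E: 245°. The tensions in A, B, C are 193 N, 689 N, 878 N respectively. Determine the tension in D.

T_D ≈ 131 N

Resolve: ΣF_x = 193 cos 70.6° + 689 cos 144° + 878 cos 309.3° + T_D cos 112° + T_E cos 245° = 0.
        ΣF_y = 193 sin 70.6° + 689 sin 144° + 878 sin 309.3° + T_D sin 112° + T_E sin 245° = 0.
The known terms sum to (62.8, -92.41) N, so -0.3746 T_D − 0.4226 T_E = -62.8 and 0.9272 T_D − 0.9063 T_E = 92.41.
Solving simultaneously: T_D = 131.2 N, T_E = 32.29 N.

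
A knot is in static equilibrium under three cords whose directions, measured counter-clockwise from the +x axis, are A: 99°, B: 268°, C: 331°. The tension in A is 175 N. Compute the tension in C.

T_C ≈ 37.5 N

Resolve: ΣF_x = 175 cos 99° + T_B cos 268° + T_C cos 331° = 0.
        ΣF_y = 175 sin 99° + T_B sin 268° + T_C sin 331° = 0.
The known terms sum to (-27.38, 172.8) N, so -0.0349 T_B + 0.8746 T_C = 27.38 and -0.9994 T_B − 0.4848 T_C = -172.8.
Solving simultaneously: T_B = 154.8 N, T_C = 37.48 N.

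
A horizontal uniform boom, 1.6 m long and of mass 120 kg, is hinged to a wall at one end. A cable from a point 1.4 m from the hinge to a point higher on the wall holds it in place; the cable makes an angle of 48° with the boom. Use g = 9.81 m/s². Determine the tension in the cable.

T ≈ 905 N

Take torques about the hinge: T sin 48° · 1.4 = 120×9.81×0.8 = 941.76 N·m.
So T = 941.76 / (0.7431 × 1.4) = 905.19 N.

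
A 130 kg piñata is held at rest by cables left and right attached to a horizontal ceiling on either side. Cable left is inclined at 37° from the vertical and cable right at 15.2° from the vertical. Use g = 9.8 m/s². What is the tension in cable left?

Angles from the horizontal: cable left is 90° − 37° = 53°, cable right is 90° − 15.2° = 74.8°.
Weight W = 130 × 9.8 = 1274 N acts straight down.
Horizontal: T_left cos 53° = T_right cos 74.8°  →  T_right = 2.295 T_left.
Vertical: T_left sin 53° + T_right sin 74.8° = 1274.
Substituting the horizontal relation into the vertical equation gives 3.014 T_left = 1274, so T_left = 422.7 N.

T_left ≈ 423 N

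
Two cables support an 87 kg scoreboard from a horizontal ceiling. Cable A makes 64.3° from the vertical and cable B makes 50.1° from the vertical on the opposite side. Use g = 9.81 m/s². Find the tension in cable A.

T_A ≈ 719 N

Angles from the horizontal: cable A is 90° − 64.3° = 25.7°, cable B is 90° − 50.1° = 39.9°.
Weight W = 87 × 9.81 = 853.5 N acts straight down.
Horizontal: T_A cos 25.7° = T_B cos 39.9°  →  T_B = 1.175 T_A.
Vertical: T_A sin 25.7° + T_B sin 39.9° = 853.5.
Substituting the horizontal relation into the vertical equation gives 1.187 T_A = 853.5, so T_A = 719 N.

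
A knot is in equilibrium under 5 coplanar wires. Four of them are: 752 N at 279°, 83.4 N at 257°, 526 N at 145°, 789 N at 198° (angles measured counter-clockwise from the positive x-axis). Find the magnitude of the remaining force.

F ≈ 1330 N

Sum the known components: ΣF_x = -1082 N, ΣF_y = -766.1 N.
For equilibrium the remaining force must supply (−ΣF_x, −ΣF_y) = (1082, 766.1) N.
Magnitude = √((1082)² + (766.1)²) = 1326 N; direction = atan2(766.1, 1082) = 35.3°.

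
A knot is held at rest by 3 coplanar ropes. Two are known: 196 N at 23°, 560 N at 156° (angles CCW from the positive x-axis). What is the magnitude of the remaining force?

Sum the known components: ΣF_x = -331.2 N, ΣF_y = 304.4 N.
For equilibrium the remaining force must supply (−ΣF_x, −ΣF_y) = (331.2, -304.4) N.
Magnitude = √((331.2)² + (-304.4)²) = 449.8 N; direction = atan2(-304.4, 331.2) = 317.4°.

F ≈ 450 N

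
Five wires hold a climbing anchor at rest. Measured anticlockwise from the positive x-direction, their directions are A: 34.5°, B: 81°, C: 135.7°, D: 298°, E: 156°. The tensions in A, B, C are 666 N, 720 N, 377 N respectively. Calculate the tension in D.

Resolve: ΣF_x = 666 cos 34.5° + 720 cos 81° + 377 cos 135.7° + T_D cos 298° + T_E cos 156° = 0.
        ΣF_y = 666 sin 34.5° + 720 sin 81° + 377 sin 135.7° + T_D sin 298° + T_E sin 156° = 0.
The known terms sum to (391.7, 1352) N, so 0.4695 T_D − 0.9135 T_E = -391.7 and -0.8829 T_D + 0.4067 T_E = -1352.
Solving simultaneously: T_D = 2264 N, T_E = 1592 N.

T_D ≈ 2260 N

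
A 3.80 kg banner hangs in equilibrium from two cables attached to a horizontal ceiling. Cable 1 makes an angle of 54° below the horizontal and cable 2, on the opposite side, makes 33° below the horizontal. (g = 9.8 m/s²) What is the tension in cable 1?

T_1 ≈ 31.3 N

Weight W = 3.80 × 9.8 = 37.24 N acts straight down.
Horizontal: T_1 cos 54° = T_2 cos 33°  →  T_2 = 0.7009 T_1.
Vertical: T_1 sin 54° + T_2 sin 33° = 37.24.
Substituting the horizontal relation into the vertical equation gives 1.191 T_1 = 37.24, so T_1 = 31.27 N.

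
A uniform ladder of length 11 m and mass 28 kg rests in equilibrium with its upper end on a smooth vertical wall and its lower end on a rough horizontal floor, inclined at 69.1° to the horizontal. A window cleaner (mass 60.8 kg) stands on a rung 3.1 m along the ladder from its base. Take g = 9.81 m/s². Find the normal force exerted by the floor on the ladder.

N_floor ≈ 871 N

ΣF_y = 0: N_floor = 28×9.81 + 60.8×9.81 = 871.13 N.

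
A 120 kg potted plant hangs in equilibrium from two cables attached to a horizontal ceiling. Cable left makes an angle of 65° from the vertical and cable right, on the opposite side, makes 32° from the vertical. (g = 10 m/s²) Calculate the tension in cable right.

Angles from the horizontal: cable left is 90° − 65° = 25°, cable right is 90° − 32° = 58°.
Weight W = 120 × 10 = 1200 N acts straight down.
Horizontal: T_left cos 25° = T_right cos 58°  →  T_left = 0.5847 T_right.
Vertical: T_left sin 25° + T_right sin 58° = 1200.
Substituting the horizontal relation into the vertical equation gives 1.095 T_right = 1200, so T_right = 1096 N.

T_right ≈ 1100 N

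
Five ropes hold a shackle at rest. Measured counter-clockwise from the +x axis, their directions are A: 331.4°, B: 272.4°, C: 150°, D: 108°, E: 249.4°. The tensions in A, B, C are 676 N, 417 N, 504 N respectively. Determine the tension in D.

Resolve: ΣF_x = 676 cos 331.4° + 417 cos 272.4° + 504 cos 150° + T_D cos 108° + T_E cos 249.4° = 0.
        ΣF_y = 676 sin 331.4° + 417 sin 272.4° + 504 sin 150° + T_D sin 108° + T_E sin 249.4° = 0.
The known terms sum to (174.5, -488.2) N, so -0.3090 T_D − 0.3518 T_E = -174.5 and 0.9511 T_D − 0.9361 T_E = 488.2.
Solving simultaneously: T_D = 537.2 N, T_E = 24.19 N.

T_D ≈ 537 N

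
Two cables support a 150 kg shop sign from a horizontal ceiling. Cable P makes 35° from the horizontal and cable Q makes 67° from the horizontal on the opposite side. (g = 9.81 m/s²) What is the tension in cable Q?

Weight W = 150 × 9.81 = 1472 N acts straight down.
Horizontal: T_P cos 35° = T_Q cos 67°  →  T_P = 0.477 T_Q.
Vertical: T_P sin 35° + T_Q sin 67° = 1472.
Substituting the horizontal relation into the vertical equation gives 1.194 T_Q = 1472, so T_Q = 1232 N.

T_Q ≈ 1230 N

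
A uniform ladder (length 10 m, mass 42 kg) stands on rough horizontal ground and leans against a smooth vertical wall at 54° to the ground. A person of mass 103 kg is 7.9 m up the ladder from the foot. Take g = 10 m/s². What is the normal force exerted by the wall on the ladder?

Torques about the foot: N_wall · 10 sin 54° = 42×10×5 cos 54° + 103×10×7.9 cos 54° → N_wall = 743.76 N.

N_wall ≈ 744 N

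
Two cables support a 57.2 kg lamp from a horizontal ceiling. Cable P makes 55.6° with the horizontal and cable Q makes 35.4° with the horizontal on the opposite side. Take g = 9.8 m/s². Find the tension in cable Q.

T_Q ≈ 317 N

Weight W = 57.2 × 9.8 = 560.6 N acts straight down.
Horizontal: T_P cos 55.6° = T_Q cos 35.4°  →  T_P = 1.443 T_Q.
Vertical: T_P sin 55.6° + T_Q sin 35.4° = 560.6.
Substituting the horizontal relation into the vertical equation gives 1.77 T_Q = 560.6, so T_Q = 316.7 N.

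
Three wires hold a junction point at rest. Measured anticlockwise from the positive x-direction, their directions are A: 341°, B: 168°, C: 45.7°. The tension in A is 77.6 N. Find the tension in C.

Resolve: ΣF_x = 77.6 cos 341° + T_B cos 168° + T_C cos 45.7° = 0.
        ΣF_y = 77.6 sin 341° + T_B sin 168° + T_C sin 45.7° = 0.
The known terms sum to (73.37, -25.26) N, so -0.9781 T_B + 0.6984 T_C = -73.37 and 0.2079 T_B + 0.7157 T_C = 25.26.
Solving simultaneously: T_B = 83 N, T_C = 11.19 N.

T_C ≈ 11.2 N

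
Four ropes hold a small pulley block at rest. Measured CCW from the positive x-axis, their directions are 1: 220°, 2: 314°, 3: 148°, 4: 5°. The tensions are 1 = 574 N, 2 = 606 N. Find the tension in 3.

T_3 ≈ 1330 N

Resolve: ΣF_x = 574 cos 220° + 606 cos 314° + T_3 cos 148° + T_4 cos 5° = 0.
        ΣF_y = 574 sin 220° + 606 sin 314° + T_3 sin 148° + T_4 sin 5° = 0.
The known terms sum to (-18.75, -804.9) N, so -0.8480 T_3 + 0.9962 T_4 = 18.75 and 0.5299 T_3 + 0.0872 T_4 = 804.9.
Solving simultaneously: T_3 = 1330 N, T_4 = 1151 N.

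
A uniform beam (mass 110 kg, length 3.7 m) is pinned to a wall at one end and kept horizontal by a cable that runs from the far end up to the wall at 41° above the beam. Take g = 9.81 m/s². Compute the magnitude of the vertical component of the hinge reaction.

Take torques about the hinge: T sin 41° · 3.7 = 110×9.81×1.85 = 1996.3 N·m.
So T = 1996.3 / (0.6561 × 3.7) = 822.41 N.
ΣF_y = 0: H_y = (110×9.81) − T sin 41° = 1079.1 − 539.55 = 539.55 N.

|H_y| ≈ 540 N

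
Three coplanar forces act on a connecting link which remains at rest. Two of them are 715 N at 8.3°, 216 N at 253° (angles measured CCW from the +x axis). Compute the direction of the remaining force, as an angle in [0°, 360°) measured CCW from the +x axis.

θ ≈ 171°

Sum the known components: ΣF_x = 644.4 N, ΣF_y = -103.3 N.
For equilibrium the remaining force must supply (−ΣF_x, −ΣF_y) = (-644.4, 103.3) N.
Magnitude = √((-644.4)² + (103.3)²) = 652.6 N; direction = atan2(103.3, -644.4) = 170.9°.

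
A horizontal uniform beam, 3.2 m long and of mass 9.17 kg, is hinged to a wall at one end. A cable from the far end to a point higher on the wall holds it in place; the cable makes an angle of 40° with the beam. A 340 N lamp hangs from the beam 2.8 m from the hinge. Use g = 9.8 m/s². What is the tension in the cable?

Take torques about the hinge: T sin 40° · 3.2 = 9.17×9.8×1.6 + 340×2.8 = 1095.8 N·m.
So T = 1095.8 / (0.6428 × 3.2) = 532.73 N.

T ≈ 533 N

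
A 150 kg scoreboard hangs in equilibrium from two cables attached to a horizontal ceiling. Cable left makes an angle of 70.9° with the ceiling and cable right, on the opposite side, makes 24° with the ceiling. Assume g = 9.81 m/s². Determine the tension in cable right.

T_right ≈ 483 N

Weight W = 150 × 9.81 = 1472 N acts straight down.
Horizontal: T_left cos 70.9° = T_right cos 24°  →  T_left = 2.792 T_right.
Vertical: T_left sin 70.9° + T_right sin 24° = 1472.
Substituting the horizontal relation into the vertical equation gives 3.045 T_right = 1472, so T_right = 483.3 N.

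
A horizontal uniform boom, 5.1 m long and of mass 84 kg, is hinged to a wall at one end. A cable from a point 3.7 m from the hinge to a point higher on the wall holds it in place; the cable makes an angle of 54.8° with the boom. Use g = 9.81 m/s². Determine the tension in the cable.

T ≈ 695 N

Take torques about the hinge: T sin 54.8° · 3.7 = 84×9.81×2.55 = 2101.3 N·m.
So T = 2101.3 / (0.8171 × 3.7) = 695 N.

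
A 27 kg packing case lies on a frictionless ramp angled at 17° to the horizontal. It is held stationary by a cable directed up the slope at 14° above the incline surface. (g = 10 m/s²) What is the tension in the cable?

T ≈ 81.4 N

Take axes along and perpendicular to the incline. Weight components: W sin 17° = 78.94 N down-slope, W cos 17° = 258.2 N into the surface.
Along incline: T cos 14° = W sin 17° → T = 81.36 N.
Perpendicular: N = W cos 17° − T sin 14° = 238.5 N.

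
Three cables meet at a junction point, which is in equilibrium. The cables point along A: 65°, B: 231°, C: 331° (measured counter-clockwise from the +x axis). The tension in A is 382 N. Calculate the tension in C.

Resolve: ΣF_x = 382 cos 65° + T_B cos 231° + T_C cos 331° = 0.
        ΣF_y = 382 sin 65° + T_B sin 231° + T_C sin 331° = 0.
The known terms sum to (161.4, 346.2) N, so -0.6293 T_B + 0.8746 T_C = -161.4 and -0.7771 T_B − 0.4848 T_C = -346.2.
Solving simultaneously: T_B = 386.9 N, T_C = 93.84 N.

T_C ≈ 93.8 N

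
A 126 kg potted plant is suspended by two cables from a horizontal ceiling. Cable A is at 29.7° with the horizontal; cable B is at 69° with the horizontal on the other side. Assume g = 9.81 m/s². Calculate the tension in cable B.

T_B ≈ 1090 N

Weight W = 126 × 9.81 = 1236 N acts straight down.
Horizontal: T_A cos 29.7° = T_B cos 69°  →  T_A = 0.4126 T_B.
Vertical: T_A sin 29.7° + T_B sin 69° = 1236.
Substituting the horizontal relation into the vertical equation gives 1.138 T_B = 1236, so T_B = 1086 N.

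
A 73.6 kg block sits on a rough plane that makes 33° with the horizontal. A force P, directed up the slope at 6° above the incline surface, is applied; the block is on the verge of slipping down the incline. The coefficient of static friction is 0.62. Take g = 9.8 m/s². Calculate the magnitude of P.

On the verge of sliding down the incline, friction equals μN and acts up the slope.
Perpendicular: N + P sin 6° = W cos 33° = 604.9 N.
Along incline: P cos 6° + μN = W sin 33° with W sin 33° = 392.8 N.
Solving the pair for P and N: P = 19.13 N, N = 602.9 N (and f = μN = 373.8 N).

P ≈ 19.1 N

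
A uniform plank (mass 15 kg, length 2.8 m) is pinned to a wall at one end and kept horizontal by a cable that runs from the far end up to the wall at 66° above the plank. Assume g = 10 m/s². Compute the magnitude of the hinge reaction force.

Take torques about the hinge: T sin 66° · 2.8 = 15×10×1.4 = 210 N·m.
So T = 210 / (0.9135 × 2.8) = 82.098 N.
ΣF_x = 0: H_x = T cos 66° = 33.392 N.
ΣF_y = 0: H_y = (15×10) − T sin 66° = 150 − 75 = 75 N.
|H| = √(H_x² + H_y²) = √((33.392)² + (75)²) = 82.098 N.

|H| ≈ 82.1 N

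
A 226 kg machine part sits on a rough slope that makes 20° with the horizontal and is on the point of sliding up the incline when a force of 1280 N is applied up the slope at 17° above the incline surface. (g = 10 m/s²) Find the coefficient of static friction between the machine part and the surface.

μ ≈ 0.258

On the verge of sliding up the incline, friction is at its maximum μN and acts down the slope.
Perpendicular to incline: N = W cos 20° − P sin 17° = 2124 − 374.2 = 1749 N.
Along incline: P cos 17° − μN = W sin 20° → μ = −(W sin 20° − P cos 17°) / N = 0.2579.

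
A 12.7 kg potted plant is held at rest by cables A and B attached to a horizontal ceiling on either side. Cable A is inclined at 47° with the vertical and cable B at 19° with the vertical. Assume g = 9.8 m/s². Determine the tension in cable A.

Angles from the horizontal: cable A is 90° − 47° = 43°, cable B is 90° − 19° = 71°.
Weight W = 12.7 × 9.8 = 124.5 N acts straight down.
Horizontal: T_A cos 43° = T_B cos 71°  →  T_B = 2.246 T_A.
Vertical: T_A sin 43° + T_B sin 71° = 124.5.
Substituting the horizontal relation into the vertical equation gives 2.806 T_A = 124.5, so T_A = 44.35 N.

T_A ≈ 44.4 N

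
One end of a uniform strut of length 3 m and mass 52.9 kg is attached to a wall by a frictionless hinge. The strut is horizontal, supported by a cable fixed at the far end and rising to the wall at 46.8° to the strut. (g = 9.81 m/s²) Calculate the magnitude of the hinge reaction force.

|H| ≈ 356 N

Take torques about the hinge: T sin 46.8° · 3 = 52.9×9.81×1.5 = 778.42 N·m.
So T = 778.42 / (0.7290 × 3) = 355.95 N.
ΣF_x = 0: H_x = T cos 46.8° = 243.66 N.
ΣF_y = 0: H_y = (52.9×9.81) − T sin 46.8° = 518.95 − 259.47 = 259.47 N.
|H| = √(H_x² + H_y²) = √((243.66)² + (259.47)²) = 355.95 N.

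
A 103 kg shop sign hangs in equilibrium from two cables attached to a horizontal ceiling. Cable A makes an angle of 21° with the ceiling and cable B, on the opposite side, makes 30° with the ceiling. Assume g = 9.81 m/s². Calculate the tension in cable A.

T_A ≈ 1130 N

Weight W = 103 × 9.81 = 1010 N acts straight down.
Horizontal: T_A cos 21° = T_B cos 30°  →  T_B = 1.078 T_A.
Vertical: T_A sin 21° + T_B sin 30° = 1010.
Substituting the horizontal relation into the vertical equation gives 0.8974 T_A = 1010, so T_A = 1126 N.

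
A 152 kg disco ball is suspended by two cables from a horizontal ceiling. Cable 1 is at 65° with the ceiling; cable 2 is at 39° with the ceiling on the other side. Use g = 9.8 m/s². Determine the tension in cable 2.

T_2 ≈ 649 N

Weight W = 152 × 9.8 = 1490 N acts straight down.
Horizontal: T_1 cos 65° = T_2 cos 39°  →  T_1 = 1.839 T_2.
Vertical: T_1 sin 65° + T_2 sin 39° = 1490.
Substituting the horizontal relation into the vertical equation gives 2.296 T_2 = 1490, so T_2 = 648.8 N.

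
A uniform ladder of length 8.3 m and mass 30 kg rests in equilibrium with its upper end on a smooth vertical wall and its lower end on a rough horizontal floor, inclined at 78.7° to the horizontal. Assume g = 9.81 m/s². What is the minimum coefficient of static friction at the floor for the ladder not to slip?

ΣF_y = 0: N_floor = 30×9.81 = 294.3 N.
Torques about the foot: N_wall · 8.3 sin 78.7° = 30×9.81×4.15 cos 78.7° → N_wall = 29.403 N.
ΣF_x = 0: f_floor = N_wall = 29.403 N.
μ_min = f_floor / N_floor = 29.403 / 294.3 = 0.09991.

μ_min ≈ 0.0999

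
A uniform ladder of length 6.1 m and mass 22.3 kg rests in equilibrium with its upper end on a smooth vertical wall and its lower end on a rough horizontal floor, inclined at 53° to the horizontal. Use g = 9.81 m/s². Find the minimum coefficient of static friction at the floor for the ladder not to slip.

ΣF_y = 0: N_floor = 22.3×9.81 = 218.76 N.
Torques about the foot: N_wall · 6.1 sin 53° = 22.3×9.81×3.05 cos 53° → N_wall = 82.425 N.
ΣF_x = 0: f_floor = N_wall = 82.425 N.
μ_min = f_floor / N_floor = 82.425 / 218.76 = 0.3768.

μ_min ≈ 0.377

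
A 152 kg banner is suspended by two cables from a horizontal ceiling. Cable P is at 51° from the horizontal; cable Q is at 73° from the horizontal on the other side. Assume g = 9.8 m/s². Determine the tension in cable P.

T_P ≈ 525 N

Weight W = 152 × 9.8 = 1490 N acts straight down.
Horizontal: T_P cos 51° = T_Q cos 73°  →  T_Q = 2.152 T_P.
Vertical: T_P sin 51° + T_Q sin 73° = 1490.
Substituting the horizontal relation into the vertical equation gives 2.836 T_P = 1490, so T_P = 525.3 N.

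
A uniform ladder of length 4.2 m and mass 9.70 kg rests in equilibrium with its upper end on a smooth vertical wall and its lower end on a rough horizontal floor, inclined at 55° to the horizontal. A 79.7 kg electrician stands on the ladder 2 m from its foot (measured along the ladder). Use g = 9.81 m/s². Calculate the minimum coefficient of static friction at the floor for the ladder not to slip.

μ_min ≈ 0.335

ΣF_y = 0: N_floor = 9.70×9.81 + 79.7×9.81 = 877.01 N.
Torques about the foot: N_wall · 4.2 sin 55° = 9.70×9.81×2.1 cos 55° + 79.7×9.81×2 cos 55° → N_wall = 294.01 N.
ΣF_x = 0: f_floor = N_wall = 294.01 N.
μ_min = f_floor / N_floor = 294.01 / 877.01 = 0.3352.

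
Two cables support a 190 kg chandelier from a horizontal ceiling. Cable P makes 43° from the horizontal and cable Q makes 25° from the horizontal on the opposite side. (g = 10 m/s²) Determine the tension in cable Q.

Weight W = 190 × 10 = 1900 N acts straight down.
Horizontal: T_P cos 43° = T_Q cos 25°  →  T_P = 1.239 T_Q.
Vertical: T_P sin 43° + T_Q sin 25° = 1900.
Substituting the horizontal relation into the vertical equation gives 1.268 T_Q = 1900, so T_Q = 1499 N.

T_Q ≈ 1500 N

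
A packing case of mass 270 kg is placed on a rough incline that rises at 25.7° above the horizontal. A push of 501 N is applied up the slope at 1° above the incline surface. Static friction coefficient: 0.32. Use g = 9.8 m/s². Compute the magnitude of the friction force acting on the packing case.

Axes along / perpendicular to the incline. W sin 25.7° = 1147 N down-slope; W cos 25.7° = 2384 N into the surface.
Perpendicular: N = W cos 25.7° − P sin 1° = 2384 − 8.744 = 2376 N.
Along incline: P cos 1° + f = W sin 25.7° (friction acts up-slope) → f = 1147 − 500.9 = 646.5 N.
|f| = 646.5 N ≤ μN = 760.2 N, so the packing case is indeed static.

f ≈ 647 N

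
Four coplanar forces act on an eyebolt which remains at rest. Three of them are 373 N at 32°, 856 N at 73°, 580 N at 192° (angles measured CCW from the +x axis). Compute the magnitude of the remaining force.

F ≈ 896 N

Sum the known components: ΣF_x = -0.7335 N, ΣF_y = 895.7 N.
For equilibrium the remaining force must supply (−ΣF_x, −ΣF_y) = (0.7335, -895.7) N.
Magnitude = √((0.7335)² + (-895.7)²) = 895.7 N; direction = atan2(-895.7, 0.7335) = 270.0°.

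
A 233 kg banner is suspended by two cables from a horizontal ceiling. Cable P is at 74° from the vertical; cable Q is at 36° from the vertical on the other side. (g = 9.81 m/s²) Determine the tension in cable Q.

Angles from the horizontal: cable P is 90° − 74° = 16°, cable Q is 90° − 36° = 54°.
Weight W = 233 × 9.81 = 2286 N acts straight down.
Horizontal: T_P cos 16° = T_Q cos 54°  →  T_P = 0.6115 T_Q.
Vertical: T_P sin 16° + T_Q sin 54° = 2286.
Substituting the horizontal relation into the vertical equation gives 0.9776 T_Q = 2286, so T_Q = 2338 N.

T_Q ≈ 2340 N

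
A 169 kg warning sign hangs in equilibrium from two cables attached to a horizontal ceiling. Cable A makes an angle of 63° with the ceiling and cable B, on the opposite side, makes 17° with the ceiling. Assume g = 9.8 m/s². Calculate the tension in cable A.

Weight W = 169 × 9.8 = 1656 N acts straight down.
Horizontal: T_A cos 63° = T_B cos 17°  →  T_B = 0.4747 T_A.
Vertical: T_A sin 63° + T_B sin 17° = 1656.
Substituting the horizontal relation into the vertical equation gives 1.03 T_A = 1656, so T_A = 1608 N.

T_A ≈ 1610 N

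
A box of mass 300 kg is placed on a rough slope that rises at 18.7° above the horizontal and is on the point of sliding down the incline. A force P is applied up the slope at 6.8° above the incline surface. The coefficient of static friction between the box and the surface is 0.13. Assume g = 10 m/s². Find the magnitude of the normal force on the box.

On the verge of sliding down the incline, friction equals μN and acts up the slope.
Perpendicular: N + P sin 6.8° = W cos 18.7° = 2842 N.
Along incline: P cos 6.8° + μN = W sin 18.7° with W sin 18.7° = 961.8 N.
Solving the pair for P and N: P = 606 N, N = 2770 N (and f = μN = 360.1 N).

N ≈ 2770 N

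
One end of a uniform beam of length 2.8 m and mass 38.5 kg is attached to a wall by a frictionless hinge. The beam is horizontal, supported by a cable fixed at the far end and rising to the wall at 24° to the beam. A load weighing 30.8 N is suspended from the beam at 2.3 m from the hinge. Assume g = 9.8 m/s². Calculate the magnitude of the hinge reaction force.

|H| ≈ 518 N

Take torques about the hinge: T sin 24° · 2.8 = 38.5×9.8×1.4 + 30.8×2.3 = 599.06 N·m.
So T = 599.06 / (0.4067 × 2.8) = 526.02 N.
ΣF_x = 0: H_x = T cos 24° = 480.54 N.
ΣF_y = 0: H_y = (38.5×9.8 + 30.8) − T sin 24° = 408.1 − 213.95 = 194.15 N.
|H| = √(H_x² + H_y²) = √((480.54)² + (194.15)²) = 518.28 N.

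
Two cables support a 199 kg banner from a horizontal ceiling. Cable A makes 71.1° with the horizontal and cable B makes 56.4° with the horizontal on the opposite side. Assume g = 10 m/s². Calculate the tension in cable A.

T_A ≈ 1390 N

Weight W = 199 × 10 = 1990 N acts straight down.
Horizontal: T_A cos 71.1° = T_B cos 56.4°  →  T_B = 0.5853 T_A.
Vertical: T_A sin 71.1° + T_B sin 56.4° = 1990.
Substituting the horizontal relation into the vertical equation gives 1.434 T_A = 1990, so T_A = 1388 N.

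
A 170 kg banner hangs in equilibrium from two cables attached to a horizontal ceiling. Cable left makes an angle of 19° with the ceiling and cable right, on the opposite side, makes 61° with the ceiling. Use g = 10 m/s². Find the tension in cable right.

T_right ≈ 1630 N

Weight W = 170 × 10 = 1700 N acts straight down.
Horizontal: T_left cos 19° = T_right cos 61°  →  T_left = 0.5127 T_right.
Vertical: T_left sin 19° + T_right sin 61° = 1700.
Substituting the horizontal relation into the vertical equation gives 1.042 T_right = 1700, so T_right = 1632 N.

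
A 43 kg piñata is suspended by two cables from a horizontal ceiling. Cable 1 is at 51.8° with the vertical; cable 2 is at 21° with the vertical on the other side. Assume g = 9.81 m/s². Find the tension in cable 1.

Angles from the horizontal: cable 1 is 90° − 51.8° = 38.2°, cable 2 is 90° − 21° = 69°.
Weight W = 43 × 9.81 = 421.8 N acts straight down.
Horizontal: T_1 cos 38.2° = T_2 cos 69°  →  T_2 = 2.193 T_1.
Vertical: T_1 sin 38.2° + T_2 sin 69° = 421.8.
Substituting the horizontal relation into the vertical equation gives 2.666 T_1 = 421.8, so T_1 = 158.2 N.

T_1 ≈ 158 N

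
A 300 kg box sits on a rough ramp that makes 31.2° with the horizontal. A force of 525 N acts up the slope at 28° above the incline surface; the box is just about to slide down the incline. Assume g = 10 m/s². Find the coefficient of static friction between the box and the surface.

μ ≈ 0.470

On the verge of sliding down the incline, friction is at its maximum μN and acts up the slope.
Perpendicular to incline: N = W cos 31.2° − P sin 28° = 2566 − 246.5 = 2320 N.
Along incline: P cos 28° + μN = W sin 31.2° → μ = (W sin 31.2° − P cos 28°) / N = 0.4701.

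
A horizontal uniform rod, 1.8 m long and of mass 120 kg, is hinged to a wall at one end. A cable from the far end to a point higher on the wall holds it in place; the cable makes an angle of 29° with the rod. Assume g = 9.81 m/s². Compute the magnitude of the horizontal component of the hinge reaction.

H_x ≈ 1060 N

Take torques about the hinge: T sin 29° · 1.8 = 120×9.81×0.9 = 1059.5 N·m.
So T = 1059.5 / (0.4848 × 1.8) = 1214.1 N.
ΣF_x = 0: H_x = T cos 29° = 1061.9 N.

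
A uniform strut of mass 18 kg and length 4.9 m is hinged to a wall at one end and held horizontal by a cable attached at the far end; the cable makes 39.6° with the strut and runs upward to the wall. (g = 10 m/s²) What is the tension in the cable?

T ≈ 141 N

Take torques about the hinge: T sin 39.6° · 4.9 = 18×10×2.45 = 441 N·m.
So T = 441 / (0.6374 × 4.9) = 141.19 N.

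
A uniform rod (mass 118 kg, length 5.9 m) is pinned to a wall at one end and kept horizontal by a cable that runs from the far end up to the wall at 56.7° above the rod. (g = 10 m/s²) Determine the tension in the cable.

T ≈ 706 N

Take torques about the hinge: T sin 56.7° · 5.9 = 118×10×2.95 = 3481 N·m.
So T = 3481 / (0.8358 × 5.9) = 705.9 N.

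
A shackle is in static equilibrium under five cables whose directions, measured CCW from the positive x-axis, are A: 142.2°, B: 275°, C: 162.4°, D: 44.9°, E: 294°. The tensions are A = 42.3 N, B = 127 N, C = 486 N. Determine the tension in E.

Resolve: ΣF_x = 42.3 cos 142.2° + 127 cos 275° + 486 cos 162.4° + T_D cos 44.9° + T_E cos 294° = 0.
        ΣF_y = 42.3 sin 142.2° + 127 sin 275° + 486 sin 162.4° + T_D sin 44.9° + T_E sin 294° = 0.
The known terms sum to (-485.6, 46.36) N, so 0.7083 T_D + 0.4067 T_E = 485.6 and 0.7059 T_D − 0.9135 T_E = -46.36.
Solving simultaneously: T_D = 454.7 N, T_E = 402.1 N.

T_E ≈ 402 N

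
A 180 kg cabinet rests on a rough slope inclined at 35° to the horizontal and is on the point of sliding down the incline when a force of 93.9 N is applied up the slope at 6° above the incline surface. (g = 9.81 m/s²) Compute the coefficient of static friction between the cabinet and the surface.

On the verge of sliding down the incline, friction is at its maximum μN and acts up the slope.
Perpendicular to incline: N = W cos 35° − P sin 6° = 1446 − 9.815 = 1437 N.
Along incline: P cos 6° + μN = W sin 35° → μ = (W sin 35° − P cos 6°) / N = 0.64.

μ ≈ 0.640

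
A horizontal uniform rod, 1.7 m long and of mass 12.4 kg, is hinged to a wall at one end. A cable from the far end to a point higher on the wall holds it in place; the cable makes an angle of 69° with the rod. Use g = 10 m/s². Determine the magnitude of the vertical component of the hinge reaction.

Take torques about the hinge: T sin 69° · 1.7 = 12.4×10×0.85 = 105.4 N·m.
So T = 105.4 / (0.9336 × 1.7) = 66.411 N.
ΣF_y = 0: H_y = (12.4×10) − T sin 69° = 124 − 62 = 62 N.

|H_y| ≈ 62 N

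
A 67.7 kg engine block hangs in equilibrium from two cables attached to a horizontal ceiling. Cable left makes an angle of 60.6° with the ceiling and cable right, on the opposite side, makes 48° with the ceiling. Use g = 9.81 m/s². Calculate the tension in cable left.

T_left ≈ 469 N

Weight W = 67.7 × 9.81 = 664.1 N acts straight down.
Horizontal: T_left cos 60.6° = T_right cos 48°  →  T_right = 0.7336 T_left.
Vertical: T_left sin 60.6° + T_right sin 48° = 664.1.
Substituting the horizontal relation into the vertical equation gives 1.416 T_left = 664.1, so T_left = 468.9 N.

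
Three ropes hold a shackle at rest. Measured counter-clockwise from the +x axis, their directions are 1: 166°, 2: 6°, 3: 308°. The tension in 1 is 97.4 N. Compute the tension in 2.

Resolve: ΣF_x = 97.4 cos 166° + T_2 cos 6° + T_3 cos 308° = 0.
        ΣF_y = 97.4 sin 166° + T_2 sin 6° + T_3 sin 308° = 0.
The known terms sum to (-94.51, 23.56) N, so 0.9945 T_2 + 0.6157 T_3 = 94.51 and 0.1045 T_2 − 0.7880 T_3 = -23.56.
Solving simultaneously: T_2 = 70.71 N, T_3 = 39.28 N.

T_2 ≈ 70.7 N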